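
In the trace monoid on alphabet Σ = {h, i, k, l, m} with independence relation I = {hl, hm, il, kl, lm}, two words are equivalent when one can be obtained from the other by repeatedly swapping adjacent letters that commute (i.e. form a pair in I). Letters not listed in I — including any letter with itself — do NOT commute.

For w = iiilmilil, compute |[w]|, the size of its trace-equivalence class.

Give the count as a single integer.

84

drop 0:i onto floor
drop 1:i onto {0:i}
drop 2:i onto {1:i}
drop 3:l onto floor
drop 4:m onto {2:i}
drop 5:i onto {4:m}
drop 6:l onto {3:l}
drop 7:i onto {5:i}
drop 8:l onto {6:l}
ground layer = {0:i, 3:l}
drop-orders for the pieces not yet dropped (sum over which currently-grounded one goes next):
  1 to go: {7} 1  {8} 1
  2 to go: {5,7} 1  {6,8} 1  {7,8} 2
  3 to go: {3,6,8} 1  {4,5,7} 1  {5,7,8} 3  {6,7,8} 3
  4 to go: {2,4,5,7} 1  {3,6,7,8} 4  {4,5,7,8} 4  {5,6,7,8} 6
  5 to go: {1,2,4,5,7} 1  {2,4,5,7,8} 5  {3,5,6,7,8} 10  {4,5,6,7,8} 10
  6 to go: {0,1,2,4,5,7} 1  {1,2,4,5,7,8} 6  {2,4,5,6,7,8} 15  {3,4,5,6,7,8} 20
  7 to go: {0,1,2,4,5,7,8} 7  {1,2,4,5,6,7,8} 21  {2,3,4,5,6,7,8} 35
  if 0:i drops first: 56 orders
  if 3:l drops first: 28 orders
heap linearizations: 84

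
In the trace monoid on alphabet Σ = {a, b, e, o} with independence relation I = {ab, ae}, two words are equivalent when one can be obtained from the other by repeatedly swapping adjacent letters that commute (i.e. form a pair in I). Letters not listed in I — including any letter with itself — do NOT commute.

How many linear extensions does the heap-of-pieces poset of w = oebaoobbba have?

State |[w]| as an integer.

0(o) covers ∅
1(e) covers 0:o
2(b) covers 1:e
3(a) covers 0:o
4(o) covers 2:b, 3:a
5(o) covers 4:o
6(b) covers 5:o
7(b) covers 6:b
8(b) covers 7:b
9(a) covers 5:o
floor of heap: 0:o
completions by unplaced set U, small U first (add the entries for U minus each lowest piece of U):
  |U|=1: {8}:1  {9}:1
  |U|=2: {7,8}:1  {8,9}:2
  |U|=3: {6,7,8}:1  {7,8,9}:3
  |U|=4: {6,7,8,9}:4
  |U|=5: {5,6,7,8,9}:4
  |U|=6: {4,5,6,7,8,9}:4
  |U|=7: {2,4,5,6,7,8,9}:4  {3,4,5,6,7,8,9}:4
  |U|=8: {1,2,4,5,6,7,8,9}:4  {2,3,4,5,6,7,8,9}:8
  start at 0(o): 12

12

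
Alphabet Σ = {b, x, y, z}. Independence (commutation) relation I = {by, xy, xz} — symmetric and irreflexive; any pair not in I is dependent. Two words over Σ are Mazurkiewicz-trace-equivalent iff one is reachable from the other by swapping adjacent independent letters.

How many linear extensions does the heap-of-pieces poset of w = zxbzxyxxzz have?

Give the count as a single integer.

0(z) covers ∅
1(x) covers ∅
2(b) covers 0:z, 1:x
3(z) covers 2:b
4(x) covers 2:b
5(y) covers 3:z
6(x) covers 4:x
7(x) covers 6:x
8(z) covers 5:y
9(z) covers 8:z
floor of heap: 0:z, 1:x
completions by unplaced set U, small U first (add the entries for U minus each lowest piece of U):
  |U|=1: {7}:1  {9}:1
  |U|=2: {6,7}:1  {7,9}:2  {8,9}:1
  |U|=3: {4,6,7}:1  {5,8,9}:1  {6,7,9}:3  {7,8,9}:3
  |U|=4: {3,5,8,9}:1  {4,6,7,9}:4  {5,7,8,9}:4  {6,7,8,9}:6
  |U|=5: {3,5,7,8,9}:5  {4,6,7,8,9}:10  {5,6,7,8,9}:10
  |U|=6: {3,5,6,7,8,9}:15  {4,5,6,7,8,9}:20
  |U|=7: {3,4,5,6,7,8,9}:35
  |U|=8: {2,3,4,5,6,7,8,9}:35
  start at 0(z): 35
  start at 1(x): 35
sum over floor = 70

70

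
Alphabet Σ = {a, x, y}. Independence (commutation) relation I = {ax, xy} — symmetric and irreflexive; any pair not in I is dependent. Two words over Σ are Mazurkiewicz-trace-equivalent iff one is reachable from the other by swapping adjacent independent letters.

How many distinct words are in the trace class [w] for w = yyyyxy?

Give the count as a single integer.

6

piece 0:y — minimal
piece 1:y rests on {0:y}
piece 2:y rests on {1:y}
piece 3:y rests on {2:y}
piece 4:x — minimal
piece 5:y rests on {3:y}
minimal pieces: {0:y, 4:x}
ways to finish when only these pieces remain (= sum over removing one remaining piece with nothing left below it):
  1 left: {4}→1  {5}→1
  2 left: {3,5}→1  {4,5}→2
  3 left: {2,3,5}→1  {3,4,5}→3
  4 left: {1,2,3,5}→1  {2,3,4,5}→4
  placing 0:y first → 5 extensions
  placing 4:x first → 1 extensions
total linear extensions = 6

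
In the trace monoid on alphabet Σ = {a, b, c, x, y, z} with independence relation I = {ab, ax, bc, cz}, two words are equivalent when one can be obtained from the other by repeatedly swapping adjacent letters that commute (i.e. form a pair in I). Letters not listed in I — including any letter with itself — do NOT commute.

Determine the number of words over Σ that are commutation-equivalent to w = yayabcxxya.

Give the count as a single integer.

3

piece 0:y — minimal
piece 1:a rests on {0:y}
piece 2:y rests on {1:a}
piece 3:a rests on {2:y}
piece 4:b rests on {2:y}
piece 5:c rests on {3:a}
piece 6:x rests on {4:b, 5:c}
piece 7:x rests on {6:x}
piece 8:y rests on {7:x}
piece 9:a rests on {8:y}
minimal pieces: {0:y}
ways to finish when only these pieces remain (= sum over removing one remaining piece with nothing left below it):
  1 left: {9}→1
  2 left: {8,9}→1
  3 left: {7,8,9}→1
  4 left: {6,7,8,9}→1
  5 left: {4,6,7,8,9}→1  {5,6,7,8,9}→1
  6 left: {3,5,6,7,8,9}→1  {4,5,6,7,8,9}→2
  7 left: {3,4,5,6,7,8,9}→3
  8 left: {2,3,4,5,6,7,8,9}→3
  placing 0:y first → 3 extensions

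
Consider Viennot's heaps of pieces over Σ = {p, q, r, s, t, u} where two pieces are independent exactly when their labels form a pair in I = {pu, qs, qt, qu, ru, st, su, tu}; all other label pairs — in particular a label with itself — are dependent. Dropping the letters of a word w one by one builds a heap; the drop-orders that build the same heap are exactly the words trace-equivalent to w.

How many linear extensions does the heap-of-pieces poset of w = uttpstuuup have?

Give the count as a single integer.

420

piece 0:u — minimal
piece 1:t — minimal
piece 2:t rests on {1:t}
piece 3:p rests on {2:t}
piece 4:s rests on {3:p}
piece 5:t rests on {3:p}
piece 6:u rests on {0:u}
piece 7:u rests on {6:u}
piece 8:u rests on {7:u}
piece 9:p rests on {4:s, 5:t}
minimal pieces: {0:u, 1:t}
ways to finish when only these pieces remain (= sum over removing one remaining piece with nothing left below it):
  1 left: {8}→1  {9}→1
  2 left: {4,9}→1  {5,9}→1  {7,8}→1  {8,9}→2
  3 left: {4,5,9}→2  {4,8,9}→3  {5,8,9}→3  {6,7,8}→1  {7,8,9}→3
  4 left: {0,6,7,8}→1  {3,4,5,9}→2  {4,5,8,9}→8  {4,7,8,9}→6  {5,7,8,9}→6  {6,7,8,9}→4
  5 left: {0,6,7,8,9}→5  {2,3,4,5,9}→2  {3,4,5,8,9}→10  {4,5,7,8,9}→20  {4,6,7,8,9}→10  {5,6,7,8,9}→10
  6 left: {0,4,6,7,8,9}→15  {0,5,6,7,8,9}→15  {1,2,3,4,5,9}→2  {2,3,4,5,8,9}→12  {3,4,5,7,8,9}→30  {4,5,6,7,8,9}→40
  7 left: {0,4,5,6,7,8,9}→70  {1,2,3,4,5,8,9}→14  {2,3,4,5,7,8,9}→42  {3,4,5,6,7,8,9}→70
  8 left: {0,3,4,5,6,7,8,9}→140  {1,2,3,4,5,7,8,9}→56  {2,3,4,5,6,7,8,9}→112
  placing 0:u first → 168 extensions
  placing 1:t first → 252 extensions
total linear extensions = 420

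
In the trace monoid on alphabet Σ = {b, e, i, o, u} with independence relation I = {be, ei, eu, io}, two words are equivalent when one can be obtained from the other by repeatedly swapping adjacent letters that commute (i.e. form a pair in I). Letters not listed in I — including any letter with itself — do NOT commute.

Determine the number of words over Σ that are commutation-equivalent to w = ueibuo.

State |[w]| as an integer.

piece 0:u — minimal
piece 1:e — minimal
piece 2:i rests on {0:u}
piece 3:b rests on {2:i}
piece 4:u rests on {3:b}
piece 5:o rests on {1:e, 4:u}
minimal pieces: {0:u, 1:e}
ways to finish when only these pieces remain (= sum over removing one remaining piece with nothing left below it):
  1 left: {5}→1
  2 left: {1,5}→1  {4,5}→1
  3 left: {1,4,5}→2  {3,4,5}→1
  4 left: {1,3,4,5}→3  {2,3,4,5}→1
  placing 0:u first → 4 extensions
  placing 1:e first → 1 extensions
total linear extensions = 5

5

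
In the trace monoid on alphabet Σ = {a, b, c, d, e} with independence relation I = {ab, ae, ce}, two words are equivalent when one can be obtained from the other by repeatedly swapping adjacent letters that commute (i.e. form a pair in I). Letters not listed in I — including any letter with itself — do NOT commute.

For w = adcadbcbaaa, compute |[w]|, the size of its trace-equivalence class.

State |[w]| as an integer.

drop 0:a onto floor
drop 1:d onto {0:a}
drop 2:c onto {1:d}
drop 3:a onto {2:c}
drop 4:d onto {3:a}
drop 5:b onto {4:d}
drop 6:c onto {5:b}
drop 7:b onto {6:c}
drop 8:a onto {6:c}
drop 9:a onto {8:a}
drop 10:a onto {9:a}
ground layer = {0:a}
drop-orders for the pieces not yet dropped (sum over which currently-grounded one goes next):
  1 to go: {7} 1  {10} 1
  2 to go: {7,10} 2  {9,10} 1
  3 to go: {7,9,10} 3  {8,9,10} 1
  4 to go: {7,8,9,10} 4
  5 to go: {6,7,8,9,10} 4
  6 to go: {5,6,7,8,9,10} 4
  7 to go: {4,5,6,7,8,9,10} 4
  8 to go: {3,4,5,6,7,8,9,10} 4
  9 to go: {2,3,4,5,6,7,8,9,10} 4
  if 0:a drops first: 4 orders

4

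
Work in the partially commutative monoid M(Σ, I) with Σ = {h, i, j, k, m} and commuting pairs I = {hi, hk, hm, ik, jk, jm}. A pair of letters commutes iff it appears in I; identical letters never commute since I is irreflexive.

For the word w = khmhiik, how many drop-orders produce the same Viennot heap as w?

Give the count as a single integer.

63

0(k) covers ∅
1(h) covers ∅
2(m) covers 0:k
3(h) covers 1:h
4(i) covers 2:m
5(i) covers 4:i
6(k) covers 2:m
floor of heap: 0:k, 1:h
completions by unplaced set U, small U first (add the entries for U minus each lowest piece of U):
  |U|=1: {3}:1  {5}:1  {6}:1
  |U|=2: {1,3}:1  {3,5}:2  {3,6}:2  {4,5}:1  {5,6}:2
  |U|=3: {1,3,5}:3  {1,3,6}:3  {3,4,5}:3  {3,5,6}:6  {4,5,6}:3
  |U|=4: {1,3,4,5}:6  {1,3,5,6}:12  {2,4,5,6}:3  {3,4,5,6}:12
  |U|=5: {0,2,4,5,6}:3  {1,3,4,5,6}:30  {2,3,4,5,6}:15
  start at 0(k): 45
  start at 1(h): 18
sum over floor = 63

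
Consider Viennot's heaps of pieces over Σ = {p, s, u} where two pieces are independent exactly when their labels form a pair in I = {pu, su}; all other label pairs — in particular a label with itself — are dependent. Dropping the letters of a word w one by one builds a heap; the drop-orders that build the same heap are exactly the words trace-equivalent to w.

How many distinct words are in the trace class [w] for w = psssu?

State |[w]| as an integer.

drop 0:p onto floor
drop 1:s onto {0:p}
drop 2:s onto {1:s}
drop 3:s onto {2:s}
drop 4:u onto floor
ground layer = {0:p, 4:u}
drop-orders for the pieces not yet dropped (sum over which currently-grounded one goes next):
  1 to go: {3} 1  {4} 1
  2 to go: {2,3} 1  {3,4} 2
  3 to go: {1,2,3} 1  {2,3,4} 3
  if 0:p drops first: 4 orders
  if 4:u drops first: 1 orders
heap linearizations: 5

5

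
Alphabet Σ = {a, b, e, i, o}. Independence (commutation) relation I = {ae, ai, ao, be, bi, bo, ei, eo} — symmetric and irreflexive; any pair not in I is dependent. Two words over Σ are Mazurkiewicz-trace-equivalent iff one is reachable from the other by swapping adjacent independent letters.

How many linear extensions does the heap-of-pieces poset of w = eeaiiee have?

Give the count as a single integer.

105

piece 0:e — minimal
piece 1:e rests on {0:e}
piece 2:a — minimal
piece 3:i — minimal
piece 4:i rests on {3:i}
piece 5:e rests on {1:e}
piece 6:e rests on {5:e}
minimal pieces: {0:e, 2:a, 3:i}
ways to finish when only these pieces remain (= sum over removing one remaining piece with nothing left below it):
  1 left: {2}→1  {4}→1  {6}→1
  2 left: {2,4}→2  {2,6}→2  {3,4}→1  {4,6}→2  {5,6}→1
  3 left: {1,5,6}→1  {2,3,4}→3  {2,4,6}→6  {2,5,6}→3  {3,4,6}→3  {4,5,6}→3
  4 left: {0,1,5,6}→1  {1,2,5,6}→4  {1,4,5,6}→4  {2,3,4,6}→12  {2,4,5,6}→12  {3,4,5,6}→6
  5 left: {0,1,2,5,6}→5  {0,1,4,5,6}→5  {1,2,4,5,6}→20  {1,3,4,5,6}→10  {2,3,4,5,6}→30
  placing 0:e first → 60 extensions
  placing 2:a first → 15 extensions
  placing 3:i first → 30 extensions
total linear extensions = 105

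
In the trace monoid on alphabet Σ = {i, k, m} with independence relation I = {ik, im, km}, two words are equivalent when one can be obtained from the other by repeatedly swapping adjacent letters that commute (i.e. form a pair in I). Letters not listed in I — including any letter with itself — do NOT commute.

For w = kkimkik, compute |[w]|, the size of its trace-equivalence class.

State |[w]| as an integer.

105

#0=k has no predecessor
#1=k depends on [0:k]
#2=i has no predecessor
#3=m has no predecessor
#4=k depends on [1:k]
#5=i depends on [2:i]
#6=k depends on [4:k]
sources: [0:k, 2:i, 3:m]
N(rest) = Σ N(rest − s) over sources s of rest; N(one piece) = 1:
  size 1 → [3]=1  [5]=1  [6]=1
  size 2 → [2,5]=1  [3,5]=2  [3,6]=2  [4,6]=1  [5,6]=2
  size 3 → [1,4,6]=1  [2,3,5]=3  [2,5,6]=3  [3,4,6]=3  [3,5,6]=6  [4,5,6]=3
  size 4 → [0,1,4,6]=1  [1,3,4,6]=4  [1,4,5,6]=4  [2,3,5,6]=12  [2,4,5,6]=6  [3,4,5,6]=12
  size 5 → [0,1,3,4,6]=5  [0,1,4,5,6]=5  [1,2,4,5,6]=10  [1,3,4,5,6]=20  [2,3,4,5,6]=30
  first=0(k) contributes 60
  first=2(i) contributes 30
  first=3(m) contributes 15
|[w]| = 105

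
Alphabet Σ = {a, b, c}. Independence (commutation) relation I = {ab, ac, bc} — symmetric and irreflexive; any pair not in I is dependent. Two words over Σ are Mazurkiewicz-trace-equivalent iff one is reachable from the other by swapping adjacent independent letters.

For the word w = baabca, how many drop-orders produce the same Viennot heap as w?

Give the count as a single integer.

drop 0:b onto floor
drop 1:a onto floor
drop 2:a onto {1:a}
drop 3:b onto {0:b}
drop 4:c onto floor
drop 5:a onto {2:a}
ground layer = {0:b, 1:a, 4:c}
drop-orders for the pieces not yet dropped (sum over which currently-grounded one goes next):
  1 to go: {3} 1  {4} 1  {5} 1
  2 to go: {0,3} 1  {2,5} 1  {3,4} 2  {3,5} 2  {4,5} 2
  3 to go: {0,3,4} 3  {0,3,5} 3  {1,2,5} 1  {2,3,5} 3  {2,4,5} 3  {3,4,5} 6
  4 to go: {0,2,3,5} 6  {0,3,4,5} 12  {1,2,3,5} 4  {1,2,4,5} 4  {2,3,4,5} 12
  if 0:b drops first: 20 orders
  if 1:a drops first: 30 orders
  if 4:c drops first: 10 orders
heap linearizations: 60

60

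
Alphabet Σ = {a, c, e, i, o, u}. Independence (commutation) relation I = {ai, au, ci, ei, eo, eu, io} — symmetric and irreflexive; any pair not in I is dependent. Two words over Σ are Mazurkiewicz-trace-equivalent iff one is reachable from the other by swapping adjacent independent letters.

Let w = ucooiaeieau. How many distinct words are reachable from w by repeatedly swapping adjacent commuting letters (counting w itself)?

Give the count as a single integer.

110

drop 0:u onto floor
drop 1:c onto {0:u}
drop 2:o onto {1:c}
drop 3:o onto {2:o}
drop 4:i onto {0:u}
drop 5:a onto {3:o}
drop 6:e onto {5:a}
drop 7:i onto {4:i}
drop 8:e onto {6:e}
drop 9:a onto {8:e}
drop 10:u onto {3:o, 7:i}
ground layer = {0:u}
drop-orders for the pieces not yet dropped (sum over which currently-grounded one goes next):
  1 to go: {9} 1  {10} 1
  2 to go: {7,10} 1  {8,9} 1  {9,10} 2
  3 to go: {4,7,10} 1  {6,8,9} 1  {7,9,10} 3  {8,9,10} 3
  4 to go: {4,7,9,10} 4  {5,6,8,9} 1  {6,8,9,10} 4  {7,8,9,10} 6
  5 to go: {4,7,8,9,10} 10  {5,6,8,9,10} 5  {6,7,8,9,10} 10
  6 to go: {3,5,6,8,9,10} 5  {4,6,7,8,9,10} 20  {5,6,7,8,9,10} 15
  7 to go: {2,3,5,6,8,9,10} 5  {3,5,6,7,8,9,10} 20  {4,5,6,7,8,9,10} 35
  8 to go: {1,2,3,5,6,8,9,10} 5  {2,3,5,6,7,8,9,10} 25  {3,4,5,6,7,8,9,10} 55
  9 to go: {1,2,3,5,6,7,8,9,10} 30  {2,3,4,5,6,7,8,9,10} 80
  if 0:u drops first: 110 orders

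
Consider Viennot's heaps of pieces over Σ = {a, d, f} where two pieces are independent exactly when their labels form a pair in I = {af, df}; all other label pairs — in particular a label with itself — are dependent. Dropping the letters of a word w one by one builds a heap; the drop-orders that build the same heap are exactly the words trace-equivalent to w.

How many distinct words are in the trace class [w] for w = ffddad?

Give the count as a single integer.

drop 0:f onto floor
drop 1:f onto {0:f}
drop 2:d onto floor
drop 3:d onto {2:d}
drop 4:a onto {3:d}
drop 5:d onto {4:a}
ground layer = {0:f, 2:d}
drop-orders for the pieces not yet dropped (sum over which currently-grounded one goes next):
  1 to go: {1} 1  {5} 1
  2 to go: {0,1} 1  {1,5} 2  {4,5} 1
  3 to go: {0,1,5} 3  {1,4,5} 3  {3,4,5} 1
  4 to go: {0,1,4,5} 6  {1,3,4,5} 4  {2,3,4,5} 1
  if 0:f drops first: 5 orders
  if 2:d drops first: 10 orders
heap linearizations: 15

15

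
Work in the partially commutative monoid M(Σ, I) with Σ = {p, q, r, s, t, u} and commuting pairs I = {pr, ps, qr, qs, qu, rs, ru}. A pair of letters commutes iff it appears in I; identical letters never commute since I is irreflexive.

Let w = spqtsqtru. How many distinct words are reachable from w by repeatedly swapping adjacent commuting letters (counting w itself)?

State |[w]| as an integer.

#0=s has no predecessor
#1=p has no predecessor
#2=q depends on [1:p]
#3=t depends on [0:s, 2:q]
#4=s depends on [3:t]
#5=q depends on [3:t]
#6=t depends on [4:s, 5:q]
#7=r depends on [6:t]
#8=u depends on [6:t]
sources: [0:s, 1:p]
N(rest) = Σ N(rest − s) over sources s of rest; N(one piece) = 1:
  size 1 → [7]=1  [8]=1
  size 2 → [7,8]=2
  size 3 → [6,7,8]=2
  size 4 → [4,6,7,8]=2  [5,6,7,8]=2
  size 5 → [4,5,6,7,8]=4
  size 6 → [3,4,5,6,7,8]=4
  size 7 → [0,3,4,5,6,7,8]=4  [2,3,4,5,6,7,8]=4
  first=0(s) contributes 4
  first=1(p) contributes 8
|[w]| = 12

12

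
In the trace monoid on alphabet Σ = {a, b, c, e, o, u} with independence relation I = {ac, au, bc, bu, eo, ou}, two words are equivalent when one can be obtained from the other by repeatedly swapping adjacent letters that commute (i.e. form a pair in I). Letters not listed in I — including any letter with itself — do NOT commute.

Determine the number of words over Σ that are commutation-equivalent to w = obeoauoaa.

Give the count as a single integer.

11

piece 0:o — minimal
piece 1:b rests on {0:o}
piece 2:e rests on {1:b}
piece 3:o rests on {1:b}
piece 4:a rests on {2:e, 3:o}
piece 5:u rests on {2:e}
piece 6:o rests on {4:a}
piece 7:a rests on {6:o}
piece 8:a rests on {7:a}
minimal pieces: {0:o}
ways to finish when only these pieces remain (= sum over removing one remaining piece with nothing left below it):
  1 left: {5}→1  {8}→1
  2 left: {5,8}→2  {7,8}→1
  3 left: {5,7,8}→3  {6,7,8}→1
  4 left: {4,6,7,8}→1  {5,6,7,8}→4
  5 left: {3,4,6,7,8}→1  {4,5,6,7,8}→5
  6 left: {2,4,5,6,7,8}→5  {3,4,5,6,7,8}→6
  7 left: {2,3,4,5,6,7,8}→11
  placing 0:o first → 11 extensions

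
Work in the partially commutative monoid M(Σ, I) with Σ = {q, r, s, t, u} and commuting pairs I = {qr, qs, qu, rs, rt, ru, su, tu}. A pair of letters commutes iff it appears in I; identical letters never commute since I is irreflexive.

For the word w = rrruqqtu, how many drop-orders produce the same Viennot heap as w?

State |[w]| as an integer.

560

0(r) covers ∅
1(r) covers 0:r
2(r) covers 1:r
3(u) covers ∅
4(q) covers ∅
5(q) covers 4:q
6(t) covers 5:q
7(u) covers 3:u
floor of heap: 0:r, 3:u, 4:q
completions by unplaced set U, small U first (add the entries for U minus each lowest piece of U):
  |U|=1: {2}:1  {6}:1  {7}:1
  |U|=2: {1,2}:1  {2,6}:2  {2,7}:2  {3,7}:1  {5,6}:1  {6,7}:2
  |U|=3: {0,1,2}:1  {1,2,6}:3  {1,2,7}:3  {2,3,7}:3  {2,5,6}:3  {2,6,7}:6  {3,6,7}:3  {4,5,6}:1  {5,6,7}:3
  |U|=4: {0,1,2,6}:4  {0,1,2,7}:4  {1,2,3,7}:6  {1,2,5,6}:6  {1,2,6,7}:12  {2,3,6,7}:12  {2,4,5,6}:4  {2,5,6,7}:12  {3,5,6,7}:6  {4,5,6,7}:4
  |U|=5: {0,1,2,3,7}:10  {0,1,2,5,6}:10  {0,1,2,6,7}:20  {1,2,3,6,7}:30  {1,2,4,5,6}:10  {1,2,5,6,7}:30  {2,3,5,6,7}:30  {2,4,5,6,7}:20  {3,4,5,6,7}:10
  |U|=6: {0,1,2,3,6,7}:60  {0,1,2,4,5,6}:20  {0,1,2,5,6,7}:60  {1,2,3,5,6,7}:90  {1,2,4,5,6,7}:60  {2,3,4,5,6,7}:60
  start at 0(r): 210
  start at 3(u): 140
  start at 4(q): 210
sum over floor = 560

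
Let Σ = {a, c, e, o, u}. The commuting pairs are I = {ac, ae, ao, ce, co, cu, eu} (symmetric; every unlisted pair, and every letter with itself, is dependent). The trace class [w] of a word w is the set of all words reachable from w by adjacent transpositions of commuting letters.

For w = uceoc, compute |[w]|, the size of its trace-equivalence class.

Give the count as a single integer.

0(u) covers ∅
1(c) covers ∅
2(e) covers ∅
3(o) covers 0:u, 2:e
4(c) covers 1:c
floor of heap: 0:u, 1:c, 2:e
completions by unplaced set U, small U first (add the entries for U minus each lowest piece of U):
  |U|=1: {3}:1  {4}:1
  |U|=2: {0,3}:1  {1,4}:1  {2,3}:1  {3,4}:2
  |U|=3: {0,2,3}:2  {0,3,4}:3  {1,3,4}:3  {2,3,4}:3
  start at 0(u): 6
  start at 1(c): 8
  start at 2(e): 6
sum over floor = 20

20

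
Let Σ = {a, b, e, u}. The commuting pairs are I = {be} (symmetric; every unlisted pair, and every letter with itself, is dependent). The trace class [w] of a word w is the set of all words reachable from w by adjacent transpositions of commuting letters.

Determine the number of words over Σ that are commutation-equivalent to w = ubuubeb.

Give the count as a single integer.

0(u) covers ∅
1(b) covers 0:u
2(u) covers 1:b
3(u) covers 2:u
4(b) covers 3:u
5(e) covers 3:u
6(b) covers 4:b
floor of heap: 0:u
completions by unplaced set U, small U first (add the entries for U minus each lowest piece of U):
  |U|=1: {5}:1  {6}:1
  |U|=2: {4,6}:1  {5,6}:2
  |U|=3: {4,5,6}:3
  |U|=4: {3,4,5,6}:3
  |U|=5: {2,3,4,5,6}:3
  start at 0(u): 3

3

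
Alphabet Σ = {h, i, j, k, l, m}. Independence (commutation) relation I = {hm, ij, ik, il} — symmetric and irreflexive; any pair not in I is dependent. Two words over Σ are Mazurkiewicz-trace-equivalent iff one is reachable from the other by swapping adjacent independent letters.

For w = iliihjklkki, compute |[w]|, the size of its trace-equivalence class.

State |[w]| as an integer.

24

0(i) covers ∅
1(l) covers ∅
2(i) covers 0:i
3(i) covers 2:i
4(h) covers 1:l, 3:i
5(j) covers 4:h
6(k) covers 5:j
7(l) covers 6:k
8(k) covers 7:l
9(k) covers 8:k
10(i) covers 4:h
floor of heap: 0:i, 1:l
completions by unplaced set U, small U first (add the entries for U minus each lowest piece of U):
  |U|=1: {9}:1  {10}:1
  |U|=2: {8,9}:1  {9,10}:2
  |U|=3: {7,8,9}:1  {8,9,10}:3
  |U|=4: {6,7,8,9}:1  {7,8,9,10}:4
  |U|=5: {5,6,7,8,9}:1  {6,7,8,9,10}:5
  |U|=6: {5,6,7,8,9,10}:6
  |U|=7: {4,5,6,7,8,9,10}:6
  |U|=8: {1,4,5,6,7,8,9,10}:6  {3,4,5,6,7,8,9,10}:6
  |U|=9: {1,3,4,5,6,7,8,9,10}:12  {2,3,4,5,6,7,8,9,10}:6
  start at 0(i): 18
  start at 1(l): 6
sum over floor = 24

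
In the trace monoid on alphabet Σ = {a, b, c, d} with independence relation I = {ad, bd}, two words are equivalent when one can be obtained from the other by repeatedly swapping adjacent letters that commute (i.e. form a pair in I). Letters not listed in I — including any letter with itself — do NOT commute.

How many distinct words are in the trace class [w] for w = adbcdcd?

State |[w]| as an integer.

drop 0:a onto floor
drop 1:d onto floor
drop 2:b onto {0:a}
drop 3:c onto {1:d, 2:b}
drop 4:d onto {3:c}
drop 5:c onto {4:d}
drop 6:d onto {5:c}
ground layer = {0:a, 1:d}
drop-orders for the pieces not yet dropped (sum over which currently-grounded one goes next):
  1 to go: {6} 1
  2 to go: {5,6} 1
  3 to go: {4,5,6} 1
  4 to go: {3,4,5,6} 1
  5 to go: {1,3,4,5,6} 1  {2,3,4,5,6} 1
  if 0:a drops first: 2 orders
  if 1:d drops first: 1 orders
heap linearizations: 3

3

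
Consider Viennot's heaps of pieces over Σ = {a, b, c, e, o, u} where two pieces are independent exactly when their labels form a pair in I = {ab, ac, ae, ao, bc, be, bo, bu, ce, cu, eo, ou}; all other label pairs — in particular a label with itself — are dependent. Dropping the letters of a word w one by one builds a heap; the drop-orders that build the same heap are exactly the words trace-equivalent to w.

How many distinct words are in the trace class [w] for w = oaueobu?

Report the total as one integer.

0(o) covers ∅
1(a) covers ∅
2(u) covers 1:a
3(e) covers 2:u
4(o) covers 0:o
5(b) covers ∅
6(u) covers 3:e
floor of heap: 0:o, 1:a, 5:b
completions by unplaced set U, small U first (add the entries for U minus each lowest piece of U):
  |U|=1: {4}:1  {5}:1  {6}:1
  |U|=2: {0,4}:1  {3,6}:1  {4,5}:2  {4,6}:2  {5,6}:2
  |U|=3: {0,4,5}:3  {0,4,6}:3  {2,3,6}:1  {3,4,6}:3  {3,5,6}:3  {4,5,6}:6
  |U|=4: {0,3,4,6}:6  {0,4,5,6}:12  {1,2,3,6}:1  {2,3,4,6}:4  {2,3,5,6}:4  {3,4,5,6}:12
  |U|=5: {0,2,3,4,6}:10  {0,3,4,5,6}:30  {1,2,3,4,6}:5  {1,2,3,5,6}:5  {2,3,4,5,6}:20
  start at 0(o): 30
  start at 1(a): 60
  start at 5(b): 15
sum over floor = 105

105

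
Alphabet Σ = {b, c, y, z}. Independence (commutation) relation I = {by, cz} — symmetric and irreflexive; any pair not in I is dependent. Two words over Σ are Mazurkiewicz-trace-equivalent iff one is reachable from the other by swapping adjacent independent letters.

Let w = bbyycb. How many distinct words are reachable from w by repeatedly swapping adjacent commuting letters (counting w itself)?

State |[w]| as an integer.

0(b) covers ∅
1(b) covers 0:b
2(y) covers ∅
3(y) covers 2:y
4(c) covers 1:b, 3:y
5(b) covers 4:c
floor of heap: 0:b, 2:y
completions by unplaced set U, small U first (add the entries for U minus each lowest piece of U):
  |U|=1: {5}:1
  |U|=2: {4,5}:1
  |U|=3: {1,4,5}:1  {3,4,5}:1
  |U|=4: {0,1,4,5}:1  {1,3,4,5}:2  {2,3,4,5}:1
  start at 0(b): 3
  start at 2(y): 3
sum over floor = 6

6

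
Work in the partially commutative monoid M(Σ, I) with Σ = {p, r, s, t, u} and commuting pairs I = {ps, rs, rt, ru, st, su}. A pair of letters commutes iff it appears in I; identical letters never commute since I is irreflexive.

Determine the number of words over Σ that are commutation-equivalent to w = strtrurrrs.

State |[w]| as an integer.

drop 0:s onto floor
drop 1:t onto floor
drop 2:r onto floor
drop 3:t onto {1:t}
drop 4:r onto {2:r}
drop 5:u onto {3:t}
drop 6:r onto {4:r}
drop 7:r onto {6:r}
drop 8:r onto {7:r}
drop 9:s onto {0:s}
ground layer = {0:s, 1:t, 2:r}
drop-orders for the pieces not yet dropped (sum over which currently-grounded one goes next):
  1 to go: {5} 1  {8} 1  {9} 1
  2 to go: {0,9} 1  {3,5} 1  {5,8} 2  {5,9} 2  {7,8} 1  {8,9} 2
  3 to go: {0,5,9} 3  {0,8,9} 3  {1,3,5} 1  {3,5,8} 3  {3,5,9} 3  {5,7,8} 3  {5,8,9} 6  {6,7,8} 1  {7,8,9} 3
  4 to go: {0,3,5,9} 6  {0,5,8,9} 12  {0,7,8,9} 6  {1,3,5,8} 4  {1,3,5,9} 4  {3,5,7,8} 6  {3,5,8,9} 12  {4,6,7,8} 1  {5,6,7,8} 4  {5,7,8,9} 12  {6,7,8,9} 4
  5 to go: {0,1,3,5,9} 10  {0,3,5,8,9} 30  {0,5,7,8,9} 30  {0,6,7,8,9} 10  {1,3,5,7,8} 10  {1,3,5,8,9} 20  {2,4,6,7,8} 1  {3,5,6,7,8} 10  {3,5,7,8,9} 30  {4,5,6,7,8} 5  {4,6,7,8,9} 5  {5,6,7,8,9} 20
  6 to go: {0,1,3,5,8,9} 60  {0,3,5,7,8,9} 90  {0,4,6,7,8,9} 15  {0,5,6,7,8,9} 60  {1,3,5,6,7,8} 20  {1,3,5,7,8,9} 60  {2,4,5,6,7,8} 6  {2,4,6,7,8,9} 6  {3,4,5,6,7,8} 15  {3,5,6,7,8,9} 60  {4,5,6,7,8,9} 30
  7 to go: {0,1,3,5,7,8,9} 210  {0,2,4,6,7,8,9} 21  {0,3,5,6,7,8,9} 210  {0,4,5,6,7,8,9} 105  {1,3,4,5,6,7,8} 35  {1,3,5,6,7,8,9} 140  {2,3,4,5,6,7,8} 21  {2,4,5,6,7,8,9} 42  {3,4,5,6,7,8,9} 105
  8 to go: {0,1,3,5,6,7,8,9} 560  {0,2,4,5,6,7,8,9} 168  {0,3,4,5,6,7,8,9} 420  {1,2,3,4,5,6,7,8} 56  {1,3,4,5,6,7,8,9} 280  {2,3,4,5,6,7,8,9} 168
  if 0:s drops first: 504 orders
  if 1:t drops first: 756 orders
  if 2:r drops first: 1260 orders
heap linearizations: 2520

2520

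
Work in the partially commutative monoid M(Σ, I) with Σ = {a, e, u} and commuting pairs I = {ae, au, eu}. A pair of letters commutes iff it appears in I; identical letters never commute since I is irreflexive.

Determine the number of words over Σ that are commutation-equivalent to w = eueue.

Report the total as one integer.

10

piece 0:e — minimal
piece 1:u — minimal
piece 2:e rests on {0:e}
piece 3:u rests on {1:u}
piece 4:e rests on {2:e}
minimal pieces: {0:e, 1:u}
ways to finish when only these pieces remain (= sum over removing one remaining piece with nothing left below it):
  1 left: {3}→1  {4}→1
  2 left: {1,3}→1  {2,4}→1  {3,4}→2
  3 left: {0,2,4}→1  {1,3,4}→3  {2,3,4}→3
  placing 0:e first → 6 extensions
  placing 1:u first → 4 extensions
total linear extensions = 10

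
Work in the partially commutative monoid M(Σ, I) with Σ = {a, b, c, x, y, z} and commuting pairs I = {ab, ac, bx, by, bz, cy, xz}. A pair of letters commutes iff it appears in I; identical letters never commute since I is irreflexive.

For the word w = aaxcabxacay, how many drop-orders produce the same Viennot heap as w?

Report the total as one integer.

drop 0:a onto floor
drop 1:a onto {0:a}
drop 2:x onto {1:a}
drop 3:c onto {2:x}
drop 4:a onto {2:x}
drop 5:b onto {3:c}
drop 6:x onto {3:c, 4:a}
drop 7:a onto {6:x}
drop 8:c onto {5:b, 6:x}
drop 9:a onto {7:a}
drop 10:y onto {9:a}
ground layer = {0:a}
drop-orders for the pieces not yet dropped (sum over which currently-grounded one goes next):
  1 to go: {8} 1  {10} 1
  2 to go: {5,8} 1  {8,10} 2  {9,10} 1
  3 to go: {5,8,10} 3  {7,9,10} 1  {8,9,10} 3
  4 to go: {5,8,9,10} 6  {7,8,9,10} 4
  5 to go: {5,7,8,9,10} 10  {6,7,8,9,10} 4
  6 to go: {4,6,7,8,9,10} 4  {5,6,7,8,9,10} 14
  7 to go: {3,5,6,7,8,9,10} 14  {4,5,6,7,8,9,10} 18
  8 to go: {3,4,5,6,7,8,9,10} 32
  9 to go: {2,3,4,5,6,7,8,9,10} 32
  if 0:a drops first: 32 orders

32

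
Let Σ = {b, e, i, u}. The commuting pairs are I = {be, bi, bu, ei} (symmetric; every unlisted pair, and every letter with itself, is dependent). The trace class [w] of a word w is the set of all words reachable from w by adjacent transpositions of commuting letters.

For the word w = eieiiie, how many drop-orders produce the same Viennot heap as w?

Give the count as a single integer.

piece 0:e — minimal
piece 1:i — minimal
piece 2:e rests on {0:e}
piece 3:i rests on {1:i}
piece 4:i rests on {3:i}
piece 5:i rests on {4:i}
piece 6:e rests on {2:e}
minimal pieces: {0:e, 1:i}
ways to finish when only these pieces remain (= sum over removing one remaining piece with nothing left below it):
  1 left: {5}→1  {6}→1
  2 left: {2,6}→1  {4,5}→1  {5,6}→2
  3 left: {0,2,6}→1  {2,5,6}→3  {3,4,5}→1  {4,5,6}→3
  4 left: {0,2,5,6}→4  {1,3,4,5}→1  {2,4,5,6}→6  {3,4,5,6}→4
  5 left: {0,2,4,5,6}→10  {1,3,4,5,6}→5  {2,3,4,5,6}→10
  placing 0:e first → 15 extensions
  placing 1:i first → 20 extensions
total linear extensions = 35

35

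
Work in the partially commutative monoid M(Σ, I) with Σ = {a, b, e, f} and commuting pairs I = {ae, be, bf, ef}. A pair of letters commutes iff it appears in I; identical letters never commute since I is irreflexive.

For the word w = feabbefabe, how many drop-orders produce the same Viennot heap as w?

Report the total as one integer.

drop 0:f onto floor
drop 1:e onto floor
drop 2:a onto {0:f}
drop 3:b onto {2:a}
drop 4:b onto {3:b}
drop 5:e onto {1:e}
drop 6:f onto {2:a}
drop 7:a onto {4:b, 6:f}
drop 8:b onto {7:a}
drop 9:e onto {5:e}
ground layer = {0:f, 1:e}
drop-orders for the pieces not yet dropped (sum over which currently-grounded one goes next):
  1 to go: {8} 1  {9} 1
  2 to go: {5,9} 1  {7,8} 1  {8,9} 2
  3 to go: {1,5,9} 1  {4,7,8} 1  {5,8,9} 3  {6,7,8} 1  {7,8,9} 3
  4 to go: {1,5,8,9} 4  {3,4,7,8} 1  {4,6,7,8} 2  {4,7,8,9} 4  {5,7,8,9} 6  {6,7,8,9} 4
  5 to go: {1,5,7,8,9} 10  {3,4,6,7,8} 3  {3,4,7,8,9} 5  {4,5,7,8,9} 10  {4,6,7,8,9} 10  {5,6,7,8,9} 10
  6 to go: {1,4,5,7,8,9} 20  {1,5,6,7,8,9} 20  {2,3,4,6,7,8} 3  {3,4,5,7,8,9} 15  {3,4,6,7,8,9} 18  {4,5,6,7,8,9} 30
  7 to go: {0,2,3,4,6,7,8} 3  {1,3,4,5,7,8,9} 35  {1,4,5,6,7,8,9} 70  {2,3,4,6,7,8,9} 21  {3,4,5,6,7,8,9} 63
  8 to go: {0,2,3,4,6,7,8,9} 24  {1,3,4,5,6,7,8,9} 168  {2,3,4,5,6,7,8,9} 84
  if 0:f drops first: 252 orders
  if 1:e drops first: 108 orders
heap linearizations: 360

360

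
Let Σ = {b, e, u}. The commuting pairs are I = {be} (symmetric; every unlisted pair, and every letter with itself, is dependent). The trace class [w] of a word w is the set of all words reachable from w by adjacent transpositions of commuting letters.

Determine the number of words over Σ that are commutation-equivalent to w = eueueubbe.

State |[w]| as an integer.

#0=e has no predecessor
#1=u depends on [0:e]
#2=e depends on [1:u]
#3=u depends on [2:e]
#4=e depends on [3:u]
#5=u depends on [4:e]
#6=b depends on [5:u]
#7=b depends on [6:b]
#8=e depends on [5:u]
sources: [0:e]
N(rest) = Σ N(rest − s) over sources s of rest; N(one piece) = 1:
  size 1 → [7]=1  [8]=1
  size 2 → [6,7]=1  [7,8]=2
  size 3 → [6,7,8]=3
  size 4 → [5,6,7,8]=3
  size 5 → [4,5,6,7,8]=3
  size 6 → [3,4,5,6,7,8]=3
  size 7 → [2,3,4,5,6,7,8]=3
  first=0(e) contributes 3

3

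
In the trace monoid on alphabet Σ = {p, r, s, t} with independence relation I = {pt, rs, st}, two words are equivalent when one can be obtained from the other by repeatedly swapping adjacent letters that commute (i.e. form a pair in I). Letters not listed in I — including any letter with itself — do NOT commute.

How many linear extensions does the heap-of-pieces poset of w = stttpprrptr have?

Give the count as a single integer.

40

#0=s has no predecessor
#1=t has no predecessor
#2=t depends on [1:t]
#3=t depends on [2:t]
#4=p depends on [0:s]
#5=p depends on [4:p]
#6=r depends on [3:t, 5:p]
#7=r depends on [6:r]
#8=p depends on [7:r]
#9=t depends on [7:r]
#10=r depends on [8:p, 9:t]
sources: [0:s, 1:t]
N(rest) = Σ N(rest − s) over sources s of rest; N(one piece) = 1:
  size 1 → [10]=1
  size 2 → [8,10]=1  [9,10]=1
  size 3 → [8,9,10]=2
  size 4 → [7,8,9,10]=2
  size 5 → [6,7,8,9,10]=2
  size 6 → [3,6,7,8,9,10]=2  [5,6,7,8,9,10]=2
  size 7 → [2,3,6,7,8,9,10]=2  [3,5,6,7,8,9,10]=4  [4,5,6,7,8,9,10]=2
  size 8 → [0,4,5,6,7,8,9,10]=2  [1,2,3,6,7,8,9,10]=2  [2,3,5,6,7,8,9,10]=6  [3,4,5,6,7,8,9,10]=6
  size 9 → [0,3,4,5,6,7,8,9,10]=8  [1,2,3,5,6,7,8,9,10]=8  [2,3,4,5,6,7,8,9,10]=12
  first=0(s) contributes 20
  first=1(t) contributes 20
|[w]| = 40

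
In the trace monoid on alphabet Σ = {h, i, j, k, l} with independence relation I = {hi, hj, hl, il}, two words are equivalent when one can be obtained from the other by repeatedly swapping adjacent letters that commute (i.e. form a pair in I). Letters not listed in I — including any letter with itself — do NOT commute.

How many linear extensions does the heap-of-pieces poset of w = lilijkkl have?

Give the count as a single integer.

0(l) covers ∅
1(i) covers ∅
2(l) covers 0:l
3(i) covers 1:i
4(j) covers 2:l, 3:i
5(k) covers 4:j
6(k) covers 5:k
7(l) covers 6:k
floor of heap: 0:l, 1:i
completions by unplaced set U, small U first (add the entries for U minus each lowest piece of U):
  |U|=1: {7}:1
  |U|=2: {6,7}:1
  |U|=3: {5,6,7}:1
  |U|=4: {4,5,6,7}:1
  |U|=5: {2,4,5,6,7}:1  {3,4,5,6,7}:1
  |U|=6: {0,2,4,5,6,7}:1  {1,3,4,5,6,7}:1  {2,3,4,5,6,7}:2
  start at 0(l): 3
  start at 1(i): 3
sum over floor = 6

6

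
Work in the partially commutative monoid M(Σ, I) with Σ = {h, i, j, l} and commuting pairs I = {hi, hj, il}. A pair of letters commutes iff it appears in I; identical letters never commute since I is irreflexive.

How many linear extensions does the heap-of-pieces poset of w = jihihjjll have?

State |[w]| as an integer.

drop 0:j onto floor
drop 1:i onto {0:j}
drop 2:h onto floor
drop 3:i onto {1:i}
drop 4:h onto {2:h}
drop 5:j onto {3:i}
drop 6:j onto {5:j}
drop 7:l onto {4:h, 6:j}
drop 8:l onto {7:l}
ground layer = {0:j, 2:h}
drop-orders for the pieces not yet dropped (sum over which currently-grounded one goes next):
  1 to go: {8} 1
  2 to go: {7,8} 1
  3 to go: {4,7,8} 1  {6,7,8} 1
  4 to go: {2,4,7,8} 1  {4,6,7,8} 2  {5,6,7,8} 1
  5 to go: {2,4,6,7,8} 3  {3,5,6,7,8} 1  {4,5,6,7,8} 3
  6 to go: {1,3,5,6,7,8} 1  {2,4,5,6,7,8} 6  {3,4,5,6,7,8} 4
  7 to go: {0,1,3,5,6,7,8} 1  {1,3,4,5,6,7,8} 5  {2,3,4,5,6,7,8} 10
  if 0:j drops first: 15 orders
  if 2:h drops first: 6 orders
heap linearizations: 21

21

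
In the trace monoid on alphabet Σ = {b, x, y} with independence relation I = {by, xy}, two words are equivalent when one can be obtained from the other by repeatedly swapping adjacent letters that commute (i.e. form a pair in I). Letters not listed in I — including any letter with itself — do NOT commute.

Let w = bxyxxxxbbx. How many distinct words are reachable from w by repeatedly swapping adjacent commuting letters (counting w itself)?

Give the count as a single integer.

#0=b has no predecessor
#1=x depends on [0:b]
#2=y has no predecessor
#3=x depends on [1:x]
#4=x depends on [3:x]
#5=x depends on [4:x]
#6=x depends on [5:x]
#7=b depends on [6:x]
#8=b depends on [7:b]
#9=x depends on [8:b]
sources: [0:b, 2:y]
N(rest) = Σ N(rest − s) over sources s of rest; N(one piece) = 1:
  size 1 → [2]=1  [9]=1
  size 2 → [2,9]=2  [8,9]=1
  size 3 → [2,8,9]=3  [7,8,9]=1
  size 4 → [2,7,8,9]=4  [6,7,8,9]=1
  size 5 → [2,6,7,8,9]=5  [5,6,7,8,9]=1
  size 6 → [2,5,6,7,8,9]=6  [4,5,6,7,8,9]=1
  size 7 → [2,4,5,6,7,8,9]=7  [3,4,5,6,7,8,9]=1
  size 8 → [1,3,4,5,6,7,8,9]=1  [2,3,4,5,6,7,8,9]=8
  first=0(b) contributes 9
  first=2(y) contributes 1
|[w]| = 10

10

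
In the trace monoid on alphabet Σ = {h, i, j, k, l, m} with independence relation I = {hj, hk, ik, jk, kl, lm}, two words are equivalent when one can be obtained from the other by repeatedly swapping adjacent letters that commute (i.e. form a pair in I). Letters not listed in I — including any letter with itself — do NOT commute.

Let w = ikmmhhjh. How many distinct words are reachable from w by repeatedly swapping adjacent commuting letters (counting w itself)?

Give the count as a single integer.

8

piece 0:i — minimal
piece 1:k — minimal
piece 2:m rests on {0:i, 1:k}
piece 3:m rests on {2:m}
piece 4:h rests on {3:m}
piece 5:h rests on {4:h}
piece 6:j rests on {3:m}
piece 7:h rests on {5:h}
minimal pieces: {0:i, 1:k}
ways to finish when only these pieces remain (= sum over removing one remaining piece with nothing left below it):
  1 left: {6}→1  {7}→1
  2 left: {5,7}→1  {6,7}→2
  3 left: {4,5,7}→1  {5,6,7}→3
  4 left: {4,5,6,7}→4
  5 left: {3,4,5,6,7}→4
  6 left: {2,3,4,5,6,7}→4
  placing 0:i first → 4 extensions
  placing 1:k first → 4 extensions
total linear extensions = 8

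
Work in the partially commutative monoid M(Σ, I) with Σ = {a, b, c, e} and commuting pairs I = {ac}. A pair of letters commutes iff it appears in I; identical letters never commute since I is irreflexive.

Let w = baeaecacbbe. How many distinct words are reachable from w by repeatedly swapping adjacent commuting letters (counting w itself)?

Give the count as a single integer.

3

#0=b has no predecessor
#1=a depends on [0:b]
#2=e depends on [1:a]
#3=a depends on [2:e]
#4=e depends on [3:a]
#5=c depends on [4:e]
#6=a depends on [4:e]
#7=c depends on [5:c]
#8=b depends on [6:a, 7:c]
#9=b depends on [8:b]
#10=e depends on [9:b]
sources: [0:b]
N(rest) = Σ N(rest − s) over sources s of rest; N(one piece) = 1:
  size 1 → [10]=1
  size 2 → [9,10]=1
  size 3 → [8,9,10]=1
  size 4 → [6,8,9,10]=1  [7,8,9,10]=1
  size 5 → [5,7,8,9,10]=1  [6,7,8,9,10]=2
  size 6 → [5,6,7,8,9,10]=3
  size 7 → [4,5,6,7,8,9,10]=3
  size 8 → [3,4,5,6,7,8,9,10]=3
  size 9 → [2,3,4,5,6,7,8,9,10]=3
  first=0(b) contributes 3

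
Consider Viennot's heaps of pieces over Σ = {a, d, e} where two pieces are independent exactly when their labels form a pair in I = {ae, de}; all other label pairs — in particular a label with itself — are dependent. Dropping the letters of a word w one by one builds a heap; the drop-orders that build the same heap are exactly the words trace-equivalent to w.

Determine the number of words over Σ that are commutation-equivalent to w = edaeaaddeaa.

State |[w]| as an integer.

#0=e has no predecessor
#1=d has no predecessor
#2=a depends on [1:d]
#3=e depends on [0:e]
#4=a depends on [2:a]
#5=a depends on [4:a]
#6=d depends on [5:a]
#7=d depends on [6:d]
#8=e depends on [3:e]
#9=a depends on [7:d]
#10=a depends on [9:a]
sources: [0:e, 1:d]
N(rest) = Σ N(rest − s) over sources s of rest; N(one piece) = 1:
  size 1 → [8]=1  [10]=1
  size 2 → [3,8]=1  [8,10]=2  [9,10]=1
  size 3 → [0,3,8]=1  [3,8,10]=3  [7,9,10]=1  [8,9,10]=3
  size 4 → [0,3,8,10]=4  [3,8,9,10]=6  [6,7,9,10]=1  [7,8,9,10]=4
  size 5 → [0,3,8,9,10]=10  [3,7,8,9,10]=10  [5,6,7,9,10]=1  [6,7,8,9,10]=5
  size 6 → [0,3,7,8,9,10]=20  [3,6,7,8,9,10]=15  [4,5,6,7,9,10]=1  [5,6,7,8,9,10]=6
  size 7 → [0,3,6,7,8,9,10]=35  [2,4,5,6,7,9,10]=1  [3,5,6,7,8,9,10]=21  [4,5,6,7,8,9,10]=7
  size 8 → [0,3,5,6,7,8,9,10]=56  [1,2,4,5,6,7,9,10]=1  [2,4,5,6,7,8,9,10]=8  [3,4,5,6,7,8,9,10]=28
  size 9 → [0,3,4,5,6,7,8,9,10]=84  [1,2,4,5,6,7,8,9,10]=9  [2,3,4,5,6,7,8,9,10]=36
  first=0(e) contributes 45
  first=1(d) contributes 120
|[w]| = 165

165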